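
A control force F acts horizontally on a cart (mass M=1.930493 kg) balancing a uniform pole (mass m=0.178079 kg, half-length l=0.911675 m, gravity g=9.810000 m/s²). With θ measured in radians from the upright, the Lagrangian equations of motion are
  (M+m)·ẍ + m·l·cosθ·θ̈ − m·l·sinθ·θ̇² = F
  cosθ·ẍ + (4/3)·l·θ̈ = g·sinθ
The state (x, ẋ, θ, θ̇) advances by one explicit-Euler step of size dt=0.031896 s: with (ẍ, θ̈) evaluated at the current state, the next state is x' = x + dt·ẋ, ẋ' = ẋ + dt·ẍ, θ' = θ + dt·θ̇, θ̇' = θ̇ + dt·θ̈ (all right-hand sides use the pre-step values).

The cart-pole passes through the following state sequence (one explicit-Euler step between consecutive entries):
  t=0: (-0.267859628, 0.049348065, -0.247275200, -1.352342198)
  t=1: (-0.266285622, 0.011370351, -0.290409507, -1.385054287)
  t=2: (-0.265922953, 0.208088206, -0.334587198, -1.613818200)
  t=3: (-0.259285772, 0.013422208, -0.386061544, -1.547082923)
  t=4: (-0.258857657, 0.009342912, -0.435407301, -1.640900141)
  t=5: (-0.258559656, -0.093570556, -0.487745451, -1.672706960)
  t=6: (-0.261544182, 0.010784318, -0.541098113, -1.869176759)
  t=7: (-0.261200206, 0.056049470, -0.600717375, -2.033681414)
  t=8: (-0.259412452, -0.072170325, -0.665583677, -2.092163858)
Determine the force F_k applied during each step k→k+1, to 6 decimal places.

F_0 = -2.599387 N
F_1 = 11.978104 N
F_2 = -12.409234 N
F_3 = -0.565738 N
F_4 = -6.765791 N
F_5 = 6.228123 N
F_6 = 2.566831 N
F_7 = -8.342349 N

step 0→1:
  ẍ = (ẋ'−ẋ)/dt = (0.011370351−0.049348065)/0.031896 = -1.190673
  θ̈ = (θ̇'−θ̇)/dt = (-1.385054287−-1.352342198)/0.031896 = -1.025586
  sinθ=-0.244763, cosθ=0.969583
  F = (M+m)·ẍ + m·l·cosθ·θ̈ − m·l·sinθ·θ̇² = -2.510620 + -0.161439 − -0.072673 = -2.599387
step 1→2:
  ẍ = (ẋ'−ẋ)/dt = (0.208088206−0.011370351)/0.031896 = 6.167477
  θ̈ = (θ̇'−θ̇)/dt = (-1.613818200−-1.385054287)/0.031896 = -7.172182
  sinθ=-0.286345, cosθ=0.958127
  F = (M+m)·ẍ + m·l·cosθ·θ̈ − m·l·sinθ·θ̇² = 13.004570 + -1.115647 − -0.089182 = 11.978104
step 2→3:
  ẍ = (ẋ'−ẋ)/dt = (0.013422208−0.208088206)/0.031896 = -6.103148
  θ̈ = (θ̇'−θ̇)/dt = (-1.547082923−-1.613818200)/0.031896 = 2.092277
  sinθ=-0.328379, cosθ=0.944546
  F = (M+m)·ẍ + m·l·cosθ·θ̈ − m·l·sinθ·θ̇² = -12.868926 + 0.320845 − -0.138847 = -12.409234
step 3→4:
  ẍ = (ẋ'−ẋ)/dt = (0.009342912−0.013422208)/0.031896 = -0.127894
  θ̈ = (θ̇'−θ̇)/dt = (-1.640900141−-1.547082923)/0.031896 = -2.941347
  sinθ=-0.376543, cosθ=0.926399
  F = (M+m)·ẍ + m·l·cosθ·θ̈ − m·l·sinθ·θ̇² = -0.269673 + -0.442382 − -0.146317 = -0.565738
step 4→5:
  ẍ = (ẋ'−ẋ)/dt = (-0.093570556−0.009342912)/0.031896 = -3.226532
  θ̈ = (θ̇'−θ̇)/dt = (-1.672706960−-1.640900141)/0.031896 = -0.997204
  sinθ=-0.421780, cosθ=0.906698
  F = (M+m)·ẍ + m·l·cosθ·θ̈ − m·l·sinθ·θ̇² = -6.803375 + -0.146791 − -0.184375 = -6.765791
step 5→6:
  ẍ = (ẋ'−ẋ)/dt = (0.010784318−-0.093570556)/0.031896 = 3.271723
  θ̈ = (θ̇'−θ̇)/dt = (-1.869176759−-1.672706960)/0.031896 = -6.159700
  sinθ=-0.468635, cosθ=0.883392
  F = (M+m)·ẍ + m·l·cosθ·θ̈ − m·l·sinθ·θ̇² = 6.898663 + -0.883417 − -0.212876 = 6.228123
step 6→7:
  ẍ = (ẋ'−ẋ)/dt = (0.056049470−0.010784318)/0.031896 = 1.419148
  θ̈ = (θ̇'−θ̇)/dt = (-2.033681414−-1.869176759)/0.031896 = -5.157532
  sinθ=-0.515078, cosθ=0.857144
  F = (M+m)·ẍ + m·l·cosθ·θ̈ − m·l·sinθ·θ̇² = 2.992376 + -0.717709 − -0.292164 = 2.566831
step 7→8:
  ẍ = (ẋ'−ẋ)/dt = (-0.072170325−0.056049470)/0.031896 = -4.019933
  θ̈ = (θ̇'−θ̇)/dt = (-2.092163858−-2.033681414)/0.031896 = -1.833535
  sinθ=-0.565234, cosθ=0.824930
  F = (M+m)·ẍ + m·l·cosθ·θ̈ − m·l·sinθ·θ̇² = -8.476319 + -0.245561 − -0.379531 = -8.342349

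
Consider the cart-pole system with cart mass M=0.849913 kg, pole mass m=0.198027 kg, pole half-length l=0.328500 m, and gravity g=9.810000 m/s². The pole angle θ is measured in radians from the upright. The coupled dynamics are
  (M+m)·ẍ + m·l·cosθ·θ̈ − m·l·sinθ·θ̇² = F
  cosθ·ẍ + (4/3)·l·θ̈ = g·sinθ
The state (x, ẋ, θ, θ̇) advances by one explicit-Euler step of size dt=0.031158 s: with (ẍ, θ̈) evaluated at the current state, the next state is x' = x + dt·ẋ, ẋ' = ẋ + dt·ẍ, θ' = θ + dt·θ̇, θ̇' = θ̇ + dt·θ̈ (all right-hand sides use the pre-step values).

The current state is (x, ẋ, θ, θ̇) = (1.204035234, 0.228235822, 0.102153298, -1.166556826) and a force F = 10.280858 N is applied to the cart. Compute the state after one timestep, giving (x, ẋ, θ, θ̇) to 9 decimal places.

(1.211146606, 0.578978969, 0.065805720, -1.892001542)

sinθ=0.101975724, cosθ=0.994786888
temp = (F + m·l·θ̇²·sinθ)/(M+m) = (10.280858 + 0.009027518)/1.047940 = 9.819155217
θ̈ = (g·sinθ − cosθ·temp)/(l·(4/3 − m·cos²θ/(M+m))) = -23.282775396
ẍ = temp − m·l·θ̈·cosθ/(M+m) = 11.256921071
Euler: x'=1.204035234+0.031158·0.228235822=1.211146606, ẋ'=0.228235822+0.031158·11.256921071=0.578978969
       θ'=0.102153298+0.031158·-1.166556826=0.065805720, θ̇'=-1.166556826+0.031158·-23.282775396=-1.892001542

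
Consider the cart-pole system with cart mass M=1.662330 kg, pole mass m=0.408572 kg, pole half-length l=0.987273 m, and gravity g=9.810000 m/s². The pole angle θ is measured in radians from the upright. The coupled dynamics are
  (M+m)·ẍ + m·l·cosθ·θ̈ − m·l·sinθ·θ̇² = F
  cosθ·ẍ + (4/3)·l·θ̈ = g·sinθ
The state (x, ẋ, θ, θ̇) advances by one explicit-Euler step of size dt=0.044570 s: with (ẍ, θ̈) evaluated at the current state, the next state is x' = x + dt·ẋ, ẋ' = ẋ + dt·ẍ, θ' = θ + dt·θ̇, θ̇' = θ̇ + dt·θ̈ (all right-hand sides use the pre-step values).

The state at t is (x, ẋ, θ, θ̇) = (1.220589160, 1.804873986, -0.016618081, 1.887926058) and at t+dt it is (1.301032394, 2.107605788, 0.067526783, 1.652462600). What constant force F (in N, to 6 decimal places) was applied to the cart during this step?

ẍ = (ẋ'−ẋ)/dt = (2.107605788−1.804873986)/0.044570 = 6.792277
θ̈ = (θ̇'−θ̇)/dt = (1.652462600−1.887926058)/0.044570 = -5.283003
sinθ=-0.016617, cosθ=0.999862
F = (M+m)·ẍ + m·l·cosθ·θ̈ − m·l·sinθ·θ̇² = 14.066141 + -2.130722 − -0.023891 = 11.959310

F = 11.959310 N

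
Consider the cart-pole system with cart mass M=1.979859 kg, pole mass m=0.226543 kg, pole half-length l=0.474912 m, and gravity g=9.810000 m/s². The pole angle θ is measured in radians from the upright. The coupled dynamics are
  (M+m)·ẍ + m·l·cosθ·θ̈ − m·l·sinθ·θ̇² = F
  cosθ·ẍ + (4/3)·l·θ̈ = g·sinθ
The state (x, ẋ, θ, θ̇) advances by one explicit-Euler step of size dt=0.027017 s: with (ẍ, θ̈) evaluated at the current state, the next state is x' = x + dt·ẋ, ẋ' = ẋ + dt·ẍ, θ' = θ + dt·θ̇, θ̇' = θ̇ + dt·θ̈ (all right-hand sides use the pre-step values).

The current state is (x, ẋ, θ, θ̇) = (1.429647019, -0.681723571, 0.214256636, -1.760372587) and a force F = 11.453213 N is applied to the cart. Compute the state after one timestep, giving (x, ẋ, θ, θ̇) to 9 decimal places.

(1.411228893, -0.533991219, 0.166696650, -1.899348853)

sinθ=0.212621120, cosθ=0.977134719
temp = (F + m·l·θ̇²·sinθ)/(M+m) = (11.453213 + 0.070889088)/2.206402 = 5.223029207
θ̈ = (g·sinθ − cosθ·temp)/(l·(4/3 − m·cos²θ/(M+m))) = -5.144030293
ẍ = temp − m·l·θ̈·cosθ/(M+m) = 5.468125707
Euler: x'=1.429647019+0.027017·-0.681723571=1.411228893, ẋ'=-0.681723571+0.027017·5.468125707=-0.533991219
       θ'=0.214256636+0.027017·-1.760372587=0.166696650, θ̇'=-1.760372587+0.027017·-5.144030293=-1.899348853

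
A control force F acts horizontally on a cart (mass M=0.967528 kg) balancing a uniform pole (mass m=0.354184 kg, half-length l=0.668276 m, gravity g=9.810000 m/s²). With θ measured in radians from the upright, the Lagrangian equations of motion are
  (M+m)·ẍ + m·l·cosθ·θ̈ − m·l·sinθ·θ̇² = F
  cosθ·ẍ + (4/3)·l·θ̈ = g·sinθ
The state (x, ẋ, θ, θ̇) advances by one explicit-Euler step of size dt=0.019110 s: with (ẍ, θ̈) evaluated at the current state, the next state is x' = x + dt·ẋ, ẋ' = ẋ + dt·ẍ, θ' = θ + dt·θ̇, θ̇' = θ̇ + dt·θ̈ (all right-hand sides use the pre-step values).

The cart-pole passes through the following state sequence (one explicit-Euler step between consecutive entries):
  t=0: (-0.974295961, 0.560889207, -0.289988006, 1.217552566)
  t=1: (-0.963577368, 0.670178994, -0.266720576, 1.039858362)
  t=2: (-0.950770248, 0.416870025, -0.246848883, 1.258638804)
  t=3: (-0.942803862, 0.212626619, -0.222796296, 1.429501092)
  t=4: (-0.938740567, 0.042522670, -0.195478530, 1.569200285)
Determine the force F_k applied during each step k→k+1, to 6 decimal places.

step 0→1:
  ẍ = (ẋ'−ẋ)/dt = (0.670178994−0.560889207)/0.019110 = 5.718984
  θ̈ = (θ̇'−θ̇)/dt = (1.039858362−1.217552566)/0.019110 = -9.298493
  sinθ=-0.285941, cosθ=0.958247
  F = (M+m)·ẍ + m·l·cosθ·θ̈ − m·l·sinθ·θ̇² = 7.558850 + -2.108992 − -0.100331 = 5.550189
step 1→2:
  ẍ = (ẋ'−ẋ)/dt = (0.416870025−0.670178994)/0.019110 = -13.255310
  θ̈ = (θ̇'−θ̇)/dt = (1.258638804−1.039858362)/0.019110 = 11.448479
  sinθ=-0.263569, cosθ=0.964640
  F = (M+m)·ẍ + m·l·cosθ·θ̈ − m·l·sinθ·θ̇² = -17.519702 + 2.613955 − -0.067457 = -14.838290
step 2→3:
  ẍ = (ẋ'−ẋ)/dt = (0.212626619−0.416870025)/0.019110 = -10.687776
  θ̈ = (θ̇'−θ̇)/dt = (1.429501092−1.258638804)/0.019110 = 8.940988
  sinθ=-0.244350, cosθ=0.969687
  F = (M+m)·ẍ + m·l·cosθ·θ̈ − m·l·sinθ·θ̇² = -14.126162 + 2.052116 − -0.091622 = -11.982424
step 3→4:
  ẍ = (ẋ'−ẋ)/dt = (0.042522670−0.212626619)/0.019110 = -8.901306
  θ̈ = (θ̇'−θ̇)/dt = (1.569200285−1.429501092)/0.019110 = 7.310267
  sinθ=-0.220958, cosθ=0.975283
  F = (M+m)·ẍ + m·l·cosθ·θ̈ − m·l·sinθ·θ̇² = -11.764962 + 1.687520 − -0.106872 = -9.970571

F_0 = 5.550189 N
F_1 = -14.838290 N
F_2 = -11.982424 N
F_3 = -9.970571 N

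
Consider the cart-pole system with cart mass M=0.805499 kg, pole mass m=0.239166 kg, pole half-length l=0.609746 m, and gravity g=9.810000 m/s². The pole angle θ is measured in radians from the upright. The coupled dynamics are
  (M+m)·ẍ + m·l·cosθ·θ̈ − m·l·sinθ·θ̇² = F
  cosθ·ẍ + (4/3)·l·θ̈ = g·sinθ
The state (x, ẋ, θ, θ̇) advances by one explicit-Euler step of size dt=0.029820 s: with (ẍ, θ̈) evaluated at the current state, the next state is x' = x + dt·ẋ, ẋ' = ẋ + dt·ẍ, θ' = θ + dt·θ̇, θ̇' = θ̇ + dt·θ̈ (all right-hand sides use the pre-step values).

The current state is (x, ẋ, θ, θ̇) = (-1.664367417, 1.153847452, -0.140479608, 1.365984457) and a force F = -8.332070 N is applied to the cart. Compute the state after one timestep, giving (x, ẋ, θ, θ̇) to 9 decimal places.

sinθ=-0.140018014, cosθ=0.990148956
temp = (F + m·l·θ̇²·sinθ)/(M+m) = (-8.332070 + -0.038099899)/1.044665 = -8.012300498
θ̈ = (g·sinθ − cosθ·temp)/(l·(4/3 − m·cos²θ/(M+m))) = 9.701886338
ẍ = temp − m·l·θ̈·cosθ/(M+m) = -9.353298318
Euler: x'=-1.664367417+0.029820·1.153847452=-1.629959686, ẋ'=1.153847452+0.029820·-9.353298318=0.874932096
       θ'=-0.140479608+0.029820·1.365984457=-0.099745951, θ̇'=1.365984457+0.029820·9.701886338=1.655294708

(-1.629959686, 0.874932096, -0.099745951, 1.655294708)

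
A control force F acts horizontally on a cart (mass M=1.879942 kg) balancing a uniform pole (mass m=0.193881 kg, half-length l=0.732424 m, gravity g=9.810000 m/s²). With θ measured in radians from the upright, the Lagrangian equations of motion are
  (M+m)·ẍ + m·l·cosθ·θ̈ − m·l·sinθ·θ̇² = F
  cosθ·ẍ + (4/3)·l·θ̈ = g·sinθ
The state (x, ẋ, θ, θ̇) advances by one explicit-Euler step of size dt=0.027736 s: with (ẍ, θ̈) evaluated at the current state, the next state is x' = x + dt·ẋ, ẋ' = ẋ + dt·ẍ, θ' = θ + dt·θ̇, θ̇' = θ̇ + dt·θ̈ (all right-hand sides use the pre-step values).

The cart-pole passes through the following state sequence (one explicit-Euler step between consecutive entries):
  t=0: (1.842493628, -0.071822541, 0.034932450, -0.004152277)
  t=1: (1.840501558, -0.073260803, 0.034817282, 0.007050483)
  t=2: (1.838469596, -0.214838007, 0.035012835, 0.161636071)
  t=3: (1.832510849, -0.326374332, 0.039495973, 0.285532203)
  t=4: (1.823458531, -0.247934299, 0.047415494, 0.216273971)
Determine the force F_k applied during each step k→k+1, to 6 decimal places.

step 0→1:
  ẍ = (ẋ'−ẋ)/dt = (-0.073260803−-0.071822541)/0.027736 = -0.051855
  θ̈ = (θ̇'−θ̇)/dt = (0.007050483−-0.004152277)/0.027736 = 0.403907
  sinθ=0.034925, cosθ=0.999390
  F = (M+m)·ẍ + m·l·cosθ·θ̈ − m·l·sinθ·θ̇² = -0.107539 + 0.057321 − 0.000000 = -0.050218
step 1→2:
  ẍ = (ẋ'−ẋ)/dt = (-0.214838007−-0.073260803)/0.027736 = -5.104456
  θ̈ = (θ̇'−θ̇)/dt = (0.161636071−0.007050483)/0.027736 = 5.573464
  sinθ=0.034810, cosθ=0.999394
  F = (M+m)·ẍ + m·l·cosθ·θ̈ − m·l·sinθ·θ̇² = -10.585739 + 0.790969 − 0.000000 = -9.794770
step 2→3:
  ẍ = (ẋ'−ẋ)/dt = (-0.326374332−-0.214838007)/0.027736 = -4.021356
  θ̈ = (θ̇'−θ̇)/dt = (0.285532203−0.161636071)/0.027736 = 4.466979
  sinθ=0.035006, cosθ=0.999387
  F = (M+m)·ẍ + m·l·cosθ·θ̈ − m·l·sinθ·θ̇² = -8.339580 + 0.633936 − 0.000130 = -7.705774
step 3→4:
  ẍ = (ẋ'−ẋ)/dt = (-0.247934299−-0.326374332)/0.027736 = 2.828095
  θ̈ = (θ̇'−θ̇)/dt = (0.216273971−0.285532203)/0.027736 = -2.497052
  sinθ=0.039486, cosθ=0.999220
  F = (M+m)·ẍ + m·l·cosθ·θ̈ − m·l·sinθ·θ̇² = 5.864968 + -0.354313 − 0.000457 = 5.510198

F_0 = -0.050218 N
F_1 = -9.794770 N
F_2 = -7.705774 N
F_3 = 5.510198 N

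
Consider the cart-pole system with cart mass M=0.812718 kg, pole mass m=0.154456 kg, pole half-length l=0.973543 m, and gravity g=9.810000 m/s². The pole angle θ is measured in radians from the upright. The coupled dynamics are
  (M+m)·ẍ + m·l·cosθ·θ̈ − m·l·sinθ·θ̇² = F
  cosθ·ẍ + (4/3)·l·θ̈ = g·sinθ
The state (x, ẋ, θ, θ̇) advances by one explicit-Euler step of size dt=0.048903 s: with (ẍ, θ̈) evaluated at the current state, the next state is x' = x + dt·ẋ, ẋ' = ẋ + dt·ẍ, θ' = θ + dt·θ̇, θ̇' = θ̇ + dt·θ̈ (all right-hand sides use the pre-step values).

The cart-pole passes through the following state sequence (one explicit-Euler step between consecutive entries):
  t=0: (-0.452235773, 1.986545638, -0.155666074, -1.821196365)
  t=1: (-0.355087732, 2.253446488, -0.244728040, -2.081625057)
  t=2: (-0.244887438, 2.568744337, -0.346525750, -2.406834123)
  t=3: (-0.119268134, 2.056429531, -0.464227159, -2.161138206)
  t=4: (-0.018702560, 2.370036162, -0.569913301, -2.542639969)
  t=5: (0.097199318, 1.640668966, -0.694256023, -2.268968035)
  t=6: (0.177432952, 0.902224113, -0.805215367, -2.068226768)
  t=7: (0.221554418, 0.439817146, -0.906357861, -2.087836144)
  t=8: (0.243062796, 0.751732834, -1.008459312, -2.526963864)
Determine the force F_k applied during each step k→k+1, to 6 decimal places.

step 0→1:
  ẍ = (ẋ'−ẋ)/dt = (2.253446488−1.986545638)/0.048903 = 5.457760
  θ̈ = (θ̇'−θ̇)/dt = (-2.081625057−-1.821196365)/0.048903 = -5.325413
  sinθ=-0.155038, cosθ=0.987908
  F = (M+m)·ẍ + m·l·cosθ·θ̈ − m·l·sinθ·θ̇² = 5.278604 + -0.791097 − -0.077324 = 4.564830
step 1→2:
  ẍ = (ẋ'−ẋ)/dt = (2.568744337−2.253446488)/0.048903 = 6.447413
  θ̈ = (θ̇'−θ̇)/dt = (-2.406834123−-2.081625057)/0.048903 = -6.650084
  sinθ=-0.242292, cosθ=0.970203
  F = (M+m)·ẍ + m·l·cosθ·θ̈ − m·l·sinθ·θ̇² = 6.235770 + -0.970174 − -0.157872 = 5.423468
step 2→3:
  ẍ = (ẋ'−ẋ)/dt = (2.056429531−2.568744337)/0.048903 = -10.476143
  θ̈ = (θ̇'−θ̇)/dt = (-2.161138206−-2.406834123)/0.048903 = 5.024148
  sinθ=-0.339632, cosθ=0.940558
  F = (M+m)·ẍ + m·l·cosθ·θ̈ − m·l·sinθ·θ̇² = -10.132253 + 0.710572 − -0.295843 = -9.125838
step 3→4:
  ẍ = (ẋ'−ẋ)/dt = (2.370036162−2.056429531)/0.048903 = 6.412830
  θ̈ = (θ̇'−θ̇)/dt = (-2.542639969−-2.161138206)/0.048903 = -7.801193
  sinθ=-0.447732, cosθ=0.894168
  F = (M+m)·ẍ + m·l·cosθ·θ̈ − m·l·sinθ·θ̇² = 6.202323 + -1.048914 − -0.314444 = 5.467852
step 4→5:
  ẍ = (ẋ'−ẋ)/dt = (1.640668966−2.370036162)/0.048903 = -14.914570
  θ̈ = (θ̇'−θ̇)/dt = (-2.268968035−-2.542639969)/0.048903 = 5.596220
  sinθ=-0.539559, cosθ=0.841948
  F = (M+m)·ẍ + m·l·cosθ·θ̈ − m·l·sinθ·θ̇² = -14.424984 + 0.708500 − -0.524528 = -13.191956
step 5→6:
  ẍ = (ẋ'−ẋ)/dt = (0.902224113−1.640668966)/0.048903 = -15.100195
  θ̈ = (θ̇'−θ̇)/dt = (-2.068226768−-2.268968035)/0.048903 = 4.104887
  sinθ=-0.639814, cosθ=0.768530
  F = (M+m)·ẍ + m·l·cosθ·θ̈ − m·l·sinθ·θ̇² = -14.604516 + 0.474375 − -0.495302 = -13.634839
step 6→7:
  ẍ = (ẋ'−ẋ)/dt = (0.439817146−0.902224113)/0.048903 = -9.455595
  θ̈ = (θ̇'−θ̇)/dt = (-2.087836144−-2.068226768)/0.048903 = -0.400985
  sinθ=-0.720980, cosθ=0.692956
  F = (M+m)·ẍ + m·l·cosθ·θ̈ − m·l·sinθ·θ̇² = -9.145206 + -0.041782 − -0.463745 = -8.723243
step 7→8:
  ẍ = (ẋ'−ẋ)/dt = (0.751732834−0.439817146)/0.048903 = 6.378253
  θ̈ = (θ̇'−θ̇)/dt = (-2.526963864−-2.087836144)/0.048903 = -8.979566
  sinθ=-0.787263, cosθ=0.616617
  F = (M+m)·ẍ + m·l·cosθ·θ̈ − m·l·sinθ·θ̇² = 6.168880 + -0.832589 − -0.516027 = 5.852318

F_0 = 4.564830 N
F_1 = 5.423468 N
F_2 = -9.125838 N
F_3 = 5.467852 N
F_4 = -13.191956 N
F_5 = -13.634839 N
F_6 = -8.723243 N
F_7 = 5.852318 N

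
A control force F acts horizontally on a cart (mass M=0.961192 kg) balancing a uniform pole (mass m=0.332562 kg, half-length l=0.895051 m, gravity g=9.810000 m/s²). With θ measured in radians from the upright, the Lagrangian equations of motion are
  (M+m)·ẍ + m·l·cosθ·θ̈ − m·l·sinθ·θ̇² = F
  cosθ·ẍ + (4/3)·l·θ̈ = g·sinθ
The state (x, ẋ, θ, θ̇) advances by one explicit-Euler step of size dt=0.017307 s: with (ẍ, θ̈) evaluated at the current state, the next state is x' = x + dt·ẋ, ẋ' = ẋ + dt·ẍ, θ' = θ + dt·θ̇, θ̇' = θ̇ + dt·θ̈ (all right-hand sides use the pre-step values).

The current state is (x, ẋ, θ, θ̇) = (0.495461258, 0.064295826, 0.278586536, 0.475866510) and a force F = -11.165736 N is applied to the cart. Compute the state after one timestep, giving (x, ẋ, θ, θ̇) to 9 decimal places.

(0.496574026, -0.127692505, 0.286822358, 0.669661904)

sinθ=0.274996956, cosθ=0.961445097
temp = (F + m·l·θ̇²·sinθ)/(M+m) = (-11.165736 + 0.018536109)/1.293754 = -8.616166513
θ̈ = (g·sinθ − cosθ·temp)/(l·(4/3 − m·cos²θ/(M+m))) = 11.197515138
ẍ = temp − m·l·θ̈·cosθ/(M+m) = -11.093102866
Euler: x'=0.495461258+0.017307·0.064295826=0.496574026, ẋ'=0.064295826+0.017307·-11.093102866=-0.127692505
       θ'=0.278586536+0.017307·0.475866510=0.286822358, θ̇'=0.475866510+0.017307·11.197515138=0.669661904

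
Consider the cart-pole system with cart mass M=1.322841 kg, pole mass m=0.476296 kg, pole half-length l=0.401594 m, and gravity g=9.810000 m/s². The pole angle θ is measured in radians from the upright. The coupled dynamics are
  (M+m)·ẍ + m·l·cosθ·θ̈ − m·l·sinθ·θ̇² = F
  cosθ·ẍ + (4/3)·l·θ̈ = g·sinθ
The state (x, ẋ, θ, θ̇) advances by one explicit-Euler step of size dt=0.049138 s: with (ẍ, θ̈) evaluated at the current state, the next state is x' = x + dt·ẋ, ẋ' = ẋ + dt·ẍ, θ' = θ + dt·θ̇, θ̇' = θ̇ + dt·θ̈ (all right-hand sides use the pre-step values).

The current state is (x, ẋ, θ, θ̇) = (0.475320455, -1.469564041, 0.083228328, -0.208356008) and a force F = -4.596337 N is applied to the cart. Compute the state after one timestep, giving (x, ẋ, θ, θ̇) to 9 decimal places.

(0.403109017, -1.635784710, 0.072990130, 0.175835544)

sinθ=0.083132275, cosθ=0.996538522
temp = (F + m·l·θ̇²·sinθ)/(M+m) = (-4.596337 + 0.000690313)/1.799137 = -2.554361723
θ̈ = (g·sinθ − cosθ·temp)/(l·(4/3 − m·cos²θ/(M+m))) = 7.818624117
ẍ = temp − m·l·θ̈·cosθ/(M+m) = -3.382731682
Euler: x'=0.475320455+0.049138·-1.469564041=0.403109017, ẋ'=-1.469564041+0.049138·-3.382731682=-1.635784710
       θ'=0.083228328+0.049138·-0.208356008=0.072990130, θ̇'=-0.208356008+0.049138·7.818624117=0.175835544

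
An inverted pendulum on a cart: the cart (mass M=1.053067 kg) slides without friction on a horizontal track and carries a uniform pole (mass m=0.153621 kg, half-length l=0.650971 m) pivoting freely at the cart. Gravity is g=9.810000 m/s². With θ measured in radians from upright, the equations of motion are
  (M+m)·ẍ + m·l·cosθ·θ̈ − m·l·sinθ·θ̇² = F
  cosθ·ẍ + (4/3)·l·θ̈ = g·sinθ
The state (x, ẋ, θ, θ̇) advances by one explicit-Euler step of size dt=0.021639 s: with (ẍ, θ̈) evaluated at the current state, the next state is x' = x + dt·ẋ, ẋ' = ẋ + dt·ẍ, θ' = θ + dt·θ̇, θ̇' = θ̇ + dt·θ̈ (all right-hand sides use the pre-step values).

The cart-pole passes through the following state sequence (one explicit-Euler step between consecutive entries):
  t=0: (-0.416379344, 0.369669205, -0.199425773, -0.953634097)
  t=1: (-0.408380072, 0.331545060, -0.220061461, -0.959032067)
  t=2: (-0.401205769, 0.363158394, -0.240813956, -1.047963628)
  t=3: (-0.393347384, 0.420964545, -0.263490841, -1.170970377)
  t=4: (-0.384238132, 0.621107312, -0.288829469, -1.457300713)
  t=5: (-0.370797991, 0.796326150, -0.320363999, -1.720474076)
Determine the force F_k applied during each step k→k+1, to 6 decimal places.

step 0→1:
  ẍ = (ẋ'−ẋ)/dt = (0.331545060−0.369669205)/0.021639 = -1.761826
  θ̈ = (θ̇'−θ̇)/dt = (-0.959032067−-0.953634097)/0.021639 = -0.249456
  sinθ=-0.198107, cosθ=0.980180
  F = (M+m)·ẍ + m·l·cosθ·θ̈ − m·l·sinθ·θ̇² = -2.125974 + -0.024452 − -0.018017 = -2.132409
step 1→2:
  ẍ = (ẋ'−ẋ)/dt = (0.363158394−0.331545060)/0.021639 = 1.460942
  θ̈ = (θ̇'−θ̇)/dt = (-1.047963628−-0.959032067)/0.021639 = -4.109781
  sinθ=-0.218290, cosθ=0.975884
  F = (M+m)·ẍ + m·l·cosθ·θ̈ − m·l·sinθ·θ̇² = 1.762902 + -0.401078 − -0.020078 = 1.381901
step 2→3:
  ẍ = (ẋ'−ẋ)/dt = (0.420964545−0.363158394)/0.021639 = 2.671387
  θ̈ = (θ̇'−θ̇)/dt = (-1.170970377−-1.047963628)/0.021639 = -5.684493
  sinθ=-0.238493, cosθ=0.971144
  F = (M+m)·ẍ + m·l·cosθ·θ̈ − m·l·sinθ·θ̇² = 3.223531 + -0.552062 − -0.026193 = 2.697662
step 3→4:
  ẍ = (ẋ'−ẋ)/dt = (0.621107312−0.420964545)/0.021639 = 9.249169
  θ̈ = (θ̇'−θ̇)/dt = (-1.457300713−-1.170970377)/0.021639 = -13.232143
  sinθ=-0.260452, cosθ=0.965487
  F = (M+m)·ẍ + m·l·cosθ·θ̈ − m·l·sinθ·θ̇² = 11.160861 + -1.277582 − -0.035714 = 9.918993
step 4→5:
  ẍ = (ẋ'−ẋ)/dt = (0.796326150−0.621107312)/0.021639 = 8.097363
  θ̈ = (θ̇'−θ̇)/dt = (-1.720474076−-1.457300713)/0.021639 = -12.161993
  sinθ=-0.284830, cosθ=0.958578
  F = (M+m)·ẍ + m·l·cosθ·θ̈ − m·l·sinθ·θ̇² = 9.770991 + -1.165855 − -0.060492 = 8.665628

F_0 = -2.132409 N
F_1 = 1.381901 N
F_2 = 2.697662 N
F_3 = 9.918993 N
F_4 = 8.665628 N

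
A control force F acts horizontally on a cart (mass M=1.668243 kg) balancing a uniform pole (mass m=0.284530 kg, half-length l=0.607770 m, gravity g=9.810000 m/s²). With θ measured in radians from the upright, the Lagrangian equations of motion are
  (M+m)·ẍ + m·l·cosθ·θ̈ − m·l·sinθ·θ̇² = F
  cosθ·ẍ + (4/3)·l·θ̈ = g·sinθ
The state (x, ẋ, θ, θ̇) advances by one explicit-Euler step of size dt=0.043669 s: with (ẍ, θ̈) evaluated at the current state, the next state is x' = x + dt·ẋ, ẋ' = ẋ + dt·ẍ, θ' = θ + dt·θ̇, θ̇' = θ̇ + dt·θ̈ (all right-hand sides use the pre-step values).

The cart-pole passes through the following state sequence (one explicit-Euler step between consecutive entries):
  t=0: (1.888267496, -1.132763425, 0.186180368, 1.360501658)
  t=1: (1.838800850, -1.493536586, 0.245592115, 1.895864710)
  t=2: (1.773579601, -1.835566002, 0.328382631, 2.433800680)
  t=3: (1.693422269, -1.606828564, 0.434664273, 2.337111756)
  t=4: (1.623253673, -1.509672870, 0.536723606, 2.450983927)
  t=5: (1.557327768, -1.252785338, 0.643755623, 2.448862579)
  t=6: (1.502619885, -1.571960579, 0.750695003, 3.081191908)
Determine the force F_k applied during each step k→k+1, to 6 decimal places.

step 0→1:
  ẍ = (ẋ'−ẋ)/dt = (-1.493536586−-1.132763425)/0.043669 = -8.261539
  θ̈ = (θ̇'−θ̇)/dt = (1.895864710−1.360501658)/0.043669 = 12.259567
  sinθ=0.185107, cosθ=0.982718
  F = (M+m)·ẍ + m·l·cosθ·θ̈ − m·l·sinθ·θ̇² = -16.132911 + 2.083395 − 0.059250 = -14.108766
step 1→2:
  ẍ = (ẋ'−ẋ)/dt = (-1.835566002−-1.493536586)/0.043669 = -7.832316
  θ̈ = (θ̇'−θ̇)/dt = (2.433800680−1.895864710)/0.043669 = 12.318486
  sinθ=0.243131, cosθ=0.969994
  F = (M+m)·ẍ + m·l·cosθ·θ̈ − m·l·sinθ·θ̇² = -15.294736 + 2.066301 − 0.151120 = -13.379555
step 2→3:
  ẍ = (ẋ'−ẋ)/dt = (-1.606828564−-1.835566002)/0.043669 = 5.237982
  θ̈ = (θ̇'−θ̇)/dt = (2.337111756−2.433800680)/0.043669 = -2.214132
  sinθ=0.322513, cosθ=0.946565
  F = (M+m)·ẍ + m·l·cosθ·θ̈ − m·l·sinθ·θ̇² = 10.228590 + -0.362428 − 0.330357 = 9.535805
step 3→4:
  ẍ = (ẋ'−ẋ)/dt = (-1.509672870−-1.606828564)/0.043669 = 2.224821
  θ̈ = (θ̇'−θ̇)/dt = (2.450983927−2.337111756)/0.043669 = 2.607620
  sinθ=0.421106, cosθ=0.907011
  F = (M+m)·ẍ + m·l·cosθ·θ̈ − m·l·sinθ·θ̇² = 4.344570 + 0.409001 − 0.397757 = 4.355814
step 4→5:
  ẍ = (ẋ'−ẋ)/dt = (-1.252785338−-1.509672870)/0.043669 = 5.882606
  θ̈ = (θ̇'−θ̇)/dt = (2.448862579−2.450983927)/0.043669 = -0.048578
  sinθ=0.511323, cosθ=0.859389
  F = (M+m)·ẍ + m·l·cosθ·θ̈ − m·l·sinθ·θ̇² = 11.487395 + -0.007219 − 0.531182 = 10.948993
step 5→6:
  ẍ = (ẋ'−ẋ)/dt = (-1.571960579−-1.252785338)/0.043669 = -7.308966
  θ̈ = (θ̇'−θ̇)/dt = (3.081191908−2.448862579)/0.043669 = 14.480051
  sinθ=0.600204, cosθ=0.799847
  F = (M+m)·ẍ + m·l·cosθ·θ̈ − m·l·sinθ·θ̇² = -14.272752 + 2.002832 − 0.622436 = -12.892356

F_0 = -14.108766 N
F_1 = -13.379555 N
F_2 = 9.535805 N
F_3 = 4.355814 N
F_4 = 10.948993 N
F_5 = -12.892356 N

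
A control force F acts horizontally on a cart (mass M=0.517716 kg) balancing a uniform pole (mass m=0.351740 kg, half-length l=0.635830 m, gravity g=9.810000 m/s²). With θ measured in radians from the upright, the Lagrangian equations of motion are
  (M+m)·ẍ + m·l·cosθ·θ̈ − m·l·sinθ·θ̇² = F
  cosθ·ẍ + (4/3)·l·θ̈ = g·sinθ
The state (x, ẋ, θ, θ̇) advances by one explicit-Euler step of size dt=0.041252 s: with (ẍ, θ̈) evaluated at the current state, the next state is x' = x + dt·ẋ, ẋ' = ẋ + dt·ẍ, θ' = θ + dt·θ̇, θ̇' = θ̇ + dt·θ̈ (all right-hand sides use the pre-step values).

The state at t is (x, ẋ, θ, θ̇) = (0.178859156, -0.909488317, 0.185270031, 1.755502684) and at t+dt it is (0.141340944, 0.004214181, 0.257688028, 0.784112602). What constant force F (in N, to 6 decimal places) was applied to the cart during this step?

ẍ = (ẋ'−ẋ)/dt = (0.004214181−-0.909488317)/0.041252 = 22.149290
θ̈ = (θ̇'−θ̇)/dt = (0.784112602−1.755502684)/0.041252 = -23.547709
sinθ=0.184212, cosθ=0.982887
F = (M+m)·ẍ + m·l·cosθ·θ̈ − m·l·sinθ·θ̇² = 19.257833 + -5.176245 − 0.126965 = 13.954623

F = 13.954623 N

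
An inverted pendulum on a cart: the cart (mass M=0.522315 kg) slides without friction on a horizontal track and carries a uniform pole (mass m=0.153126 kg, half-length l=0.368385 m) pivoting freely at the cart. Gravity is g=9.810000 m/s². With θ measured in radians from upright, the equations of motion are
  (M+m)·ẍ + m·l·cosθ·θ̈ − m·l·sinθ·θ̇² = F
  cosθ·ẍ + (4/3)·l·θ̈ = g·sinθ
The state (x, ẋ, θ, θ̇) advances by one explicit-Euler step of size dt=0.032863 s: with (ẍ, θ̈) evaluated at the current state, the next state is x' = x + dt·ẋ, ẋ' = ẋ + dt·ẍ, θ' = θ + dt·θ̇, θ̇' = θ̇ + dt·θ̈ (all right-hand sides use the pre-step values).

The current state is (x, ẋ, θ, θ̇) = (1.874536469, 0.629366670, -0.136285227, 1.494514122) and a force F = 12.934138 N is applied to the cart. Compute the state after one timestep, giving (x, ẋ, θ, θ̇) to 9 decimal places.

sinθ=-0.135863733, cosθ=0.990727534
temp = (F + m·l·θ̇²·sinθ)/(M+m) = (12.934138 + -0.017118057)/0.675441 = 19.123831605
θ̈ = (g·sinθ − cosθ·temp)/(l·(4/3 − m·cos²θ/(M+m))) = -49.557656550
ẍ = temp − m·l·θ̈·cosθ/(M+m) = 23.224252625
Euler: x'=1.874536469+0.032863·0.629366670=1.895219346, ẋ'=0.629366670+0.032863·23.224252625=1.392585284
       θ'=-0.136285227+0.032863·1.494514122=-0.087171009, θ̇'=1.494514122+0.032863·-49.557656550=-0.134099145

(1.895219346, 1.392585284, -0.087171009, -0.134099145)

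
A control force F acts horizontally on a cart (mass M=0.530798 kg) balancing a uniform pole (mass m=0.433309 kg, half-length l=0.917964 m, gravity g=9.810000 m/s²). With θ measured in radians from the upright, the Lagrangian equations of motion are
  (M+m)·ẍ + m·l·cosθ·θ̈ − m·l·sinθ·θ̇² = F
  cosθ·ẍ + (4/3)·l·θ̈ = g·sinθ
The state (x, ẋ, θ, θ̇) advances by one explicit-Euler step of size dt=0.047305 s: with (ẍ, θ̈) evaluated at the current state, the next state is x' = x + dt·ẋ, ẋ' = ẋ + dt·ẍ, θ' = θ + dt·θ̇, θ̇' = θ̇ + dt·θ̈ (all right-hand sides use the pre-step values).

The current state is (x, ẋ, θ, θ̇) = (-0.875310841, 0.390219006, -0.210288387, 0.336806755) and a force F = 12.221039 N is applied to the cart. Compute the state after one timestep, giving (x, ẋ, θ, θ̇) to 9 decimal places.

sinθ=-0.208741943, cosθ=0.977970757
temp = (F + m·l·θ̇²·sinθ)/(M+m) = (12.221039 + -0.009418780)/0.964107 = 12.666249928
θ̈ = (g·sinθ − cosθ·temp)/(l·(4/3 − m·cos²θ/(M+m))) = -17.404993667
ẍ = temp − m·l·θ̈·cosθ/(M+m) = 19.688848787
Euler: x'=-0.875310841+0.047305·0.390219006=-0.856851531, ẋ'=0.390219006+0.047305·19.688848787=1.321599998
       θ'=-0.210288387+0.047305·0.336806755=-0.194355743, θ̇'=0.336806755+0.047305·-17.404993667=-0.486536470

(-0.856851531, 1.321599998, -0.194355743, -0.486536470)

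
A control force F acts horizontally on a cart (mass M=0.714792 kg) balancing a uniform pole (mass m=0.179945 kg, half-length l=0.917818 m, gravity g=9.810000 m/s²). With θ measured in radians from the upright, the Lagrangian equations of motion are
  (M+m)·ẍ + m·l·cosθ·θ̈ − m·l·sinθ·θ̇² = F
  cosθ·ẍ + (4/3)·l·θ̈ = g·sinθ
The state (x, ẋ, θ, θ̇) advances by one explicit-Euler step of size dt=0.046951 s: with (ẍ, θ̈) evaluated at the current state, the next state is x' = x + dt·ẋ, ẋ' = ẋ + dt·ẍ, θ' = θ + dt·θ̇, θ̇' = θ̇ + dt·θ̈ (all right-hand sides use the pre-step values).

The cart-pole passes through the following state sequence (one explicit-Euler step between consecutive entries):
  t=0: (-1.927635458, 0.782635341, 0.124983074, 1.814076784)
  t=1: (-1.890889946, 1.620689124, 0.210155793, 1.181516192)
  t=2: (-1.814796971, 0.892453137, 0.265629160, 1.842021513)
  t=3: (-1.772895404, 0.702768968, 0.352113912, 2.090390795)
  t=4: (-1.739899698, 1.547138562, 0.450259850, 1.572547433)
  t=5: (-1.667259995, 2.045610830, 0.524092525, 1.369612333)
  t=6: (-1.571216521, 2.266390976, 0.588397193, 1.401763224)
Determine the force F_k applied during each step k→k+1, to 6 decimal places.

F_0 = 13.695127 N
F_1 = -11.653661 N
F_2 = -2.918856 N
F_3 = 14.132280 N
F_4 = 8.678850 N
F_5 = 4.150248 N

step 0→1:
  ẍ = (ẋ'−ẋ)/dt = (1.620689124−0.782635341)/0.046951 = 17.849541
  θ̈ = (θ̇'−θ̇)/dt = (1.181516192−1.814076784)/0.046951 = -13.472782
  sinθ=0.124658, cosθ=0.992200
  F = (M+m)·ẍ + m·l·cosθ·θ̈ − m·l·sinθ·θ̇² = 15.970644 + -2.207765 − 0.067753 = 13.695127
step 1→2:
  ẍ = (ẋ'−ẋ)/dt = (0.892453137−1.620689124)/0.046951 = -15.510553
  θ̈ = (θ̇'−θ̇)/dt = (1.842021513−1.181516192)/0.046951 = 14.067971
  sinθ=0.208612, cosθ=0.977998
  F = (M+m)·ẍ + m·l·cosθ·θ̈ − m·l·sinθ·θ̇² = -13.877866 + 2.272302 − 0.048097 = -11.653661
step 2→3:
  ẍ = (ẋ'−ẋ)/dt = (0.702768968−0.892453137)/0.046951 = -4.040045
  θ̈ = (θ̇'−θ̇)/dt = (2.090390795−1.842021513)/0.046951 = 5.289968
  sinθ=0.262516, cosθ=0.964928
  F = (M+m)·ẍ + m·l·cosθ·θ̈ − m·l·sinθ·θ̇² = -3.614778 + 0.843032 − 0.147110 = -2.918856
step 3→4:
  ẍ = (ẋ'−ẋ)/dt = (1.547138562−0.702768968)/0.046951 = 17.984060
  θ̈ = (θ̇'−θ̇)/dt = (1.572547433−2.090390795)/0.046951 = -11.029443
  sinθ=0.344883, cosθ=0.938646
  F = (M+m)·ẍ + m·l·cosθ·θ̈ − m·l·sinθ·θ̇² = 16.091004 + -1.709825 − 0.248899 = 14.132280
step 4→5:
  ẍ = (ẋ'−ẋ)/dt = (2.045610830−1.547138562)/0.046951 = 10.616862
  θ̈ = (θ̇'−θ̇)/dt = (1.369612333−1.572547433)/0.046951 = -4.322274
  sinθ=0.435200, cosθ=0.900334
  F = (M+m)·ẍ + m·l·cosθ·θ̈ − m·l·sinθ·θ̇² = 9.499299 + -0.642706 − 0.177743 = 8.678850
step 5→6:
  ẍ = (ẋ'−ẋ)/dt = (2.266390976−2.045610830)/0.046951 = 4.702352
  θ̈ = (θ̇'−θ̇)/dt = (1.401763224−1.369612333)/0.046951 = 0.684775
  sinθ=0.500428, cosθ=0.865778
  F = (M+m)·ẍ + m·l·cosθ·θ̈ − m·l·sinθ·θ̇² = 4.207369 + 0.097915 − 0.155036 = 4.150248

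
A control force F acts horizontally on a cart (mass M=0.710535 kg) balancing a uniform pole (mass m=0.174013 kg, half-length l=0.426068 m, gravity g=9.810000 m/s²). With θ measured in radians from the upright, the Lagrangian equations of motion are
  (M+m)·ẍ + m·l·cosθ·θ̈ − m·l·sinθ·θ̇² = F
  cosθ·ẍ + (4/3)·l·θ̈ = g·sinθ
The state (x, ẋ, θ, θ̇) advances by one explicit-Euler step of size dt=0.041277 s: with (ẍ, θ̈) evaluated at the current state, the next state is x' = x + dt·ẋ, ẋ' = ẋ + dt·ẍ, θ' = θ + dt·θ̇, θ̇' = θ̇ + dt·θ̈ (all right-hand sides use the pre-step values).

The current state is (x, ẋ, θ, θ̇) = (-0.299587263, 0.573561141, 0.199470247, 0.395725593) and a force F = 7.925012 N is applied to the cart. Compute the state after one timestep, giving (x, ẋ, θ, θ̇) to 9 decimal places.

(-0.275912380, 0.991062899, 0.215804612, -0.183384430)

sinθ=0.198150110, cosθ=0.980171686
temp = (F + m·l·θ̇²·sinθ)/(M+m) = (7.925012 + 0.002300611)/0.884548 = 8.961992578
θ̈ = (g·sinθ − cosθ·temp)/(l·(4/3 − m·cos²θ/(M+m))) = -14.029847692
ẍ = temp − m·l·θ̈·cosθ/(M+m) = 10.114634249
Euler: x'=-0.299587263+0.041277·0.573561141=-0.275912380, ẋ'=0.573561141+0.041277·10.114634249=0.991062899
       θ'=0.199470247+0.041277·0.395725593=0.215804612, θ̇'=0.395725593+0.041277·-14.029847692=-0.183384430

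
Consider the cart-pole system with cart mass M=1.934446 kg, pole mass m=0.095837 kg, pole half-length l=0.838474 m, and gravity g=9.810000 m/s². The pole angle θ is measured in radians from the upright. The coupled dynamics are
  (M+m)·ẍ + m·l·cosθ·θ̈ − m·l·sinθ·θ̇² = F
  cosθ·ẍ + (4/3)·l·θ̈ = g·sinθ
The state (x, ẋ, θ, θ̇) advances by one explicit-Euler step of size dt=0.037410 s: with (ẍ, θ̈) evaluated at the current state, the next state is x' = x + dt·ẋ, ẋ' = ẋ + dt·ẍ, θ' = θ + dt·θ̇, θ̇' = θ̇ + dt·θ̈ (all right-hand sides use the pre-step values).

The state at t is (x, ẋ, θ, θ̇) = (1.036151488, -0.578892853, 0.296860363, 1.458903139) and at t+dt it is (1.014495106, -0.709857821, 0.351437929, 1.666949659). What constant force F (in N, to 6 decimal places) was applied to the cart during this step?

ẍ = (ẋ'−ẋ)/dt = (-0.709857821−-0.578892853)/0.037410 = -3.500801
θ̈ = (θ̇'−θ̇)/dt = (1.666949659−1.458903139)/0.037410 = 5.561254
sinθ=0.292519, cosθ=0.956260
F = (M+m)·ẍ + m·l·cosθ·θ̈ − m·l·sinθ·θ̇² = -7.107617 + 0.427338 − 0.050030 = -6.730309

F = -6.730309 N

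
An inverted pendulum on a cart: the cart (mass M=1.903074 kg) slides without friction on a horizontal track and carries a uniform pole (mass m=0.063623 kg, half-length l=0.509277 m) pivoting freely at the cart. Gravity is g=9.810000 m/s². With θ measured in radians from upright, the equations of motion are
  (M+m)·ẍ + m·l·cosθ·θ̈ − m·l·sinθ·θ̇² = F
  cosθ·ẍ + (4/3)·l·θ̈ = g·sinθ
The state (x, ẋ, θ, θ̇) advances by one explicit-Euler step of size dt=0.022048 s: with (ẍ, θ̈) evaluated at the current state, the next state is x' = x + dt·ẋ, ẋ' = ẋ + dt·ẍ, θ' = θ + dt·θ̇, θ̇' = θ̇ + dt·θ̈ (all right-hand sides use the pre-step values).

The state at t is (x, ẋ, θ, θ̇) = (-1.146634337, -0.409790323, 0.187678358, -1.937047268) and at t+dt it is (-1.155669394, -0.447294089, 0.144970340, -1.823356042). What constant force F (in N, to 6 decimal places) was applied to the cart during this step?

ẍ = (ẋ'−ẋ)/dt = (-0.447294089−-0.409790323)/0.022048 = -1.701005
θ̈ = (θ̇'−θ̇)/dt = (-1.823356042−-1.937047268)/0.022048 = 5.156532
sinθ=0.186579, cosθ=0.982440
F = (M+m)·ẍ + m·l·cosθ·θ̈ − m·l·sinθ·θ̇² = -3.345362 + 0.164147 − 0.022684 = -3.203899

F = -3.203899 N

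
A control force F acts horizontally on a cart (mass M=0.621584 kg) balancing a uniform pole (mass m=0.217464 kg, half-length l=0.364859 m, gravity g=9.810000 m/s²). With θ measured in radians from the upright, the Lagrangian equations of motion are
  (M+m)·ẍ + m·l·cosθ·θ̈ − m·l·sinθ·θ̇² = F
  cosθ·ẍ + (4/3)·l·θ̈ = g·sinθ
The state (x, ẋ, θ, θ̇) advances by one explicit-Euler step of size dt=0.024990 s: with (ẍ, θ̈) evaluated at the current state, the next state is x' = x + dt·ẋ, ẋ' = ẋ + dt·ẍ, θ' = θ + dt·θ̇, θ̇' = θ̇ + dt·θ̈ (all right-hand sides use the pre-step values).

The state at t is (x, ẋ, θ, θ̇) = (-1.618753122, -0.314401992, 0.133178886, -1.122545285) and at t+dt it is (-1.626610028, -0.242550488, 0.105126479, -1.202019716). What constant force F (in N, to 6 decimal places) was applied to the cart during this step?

ẍ = (ẋ'−ẋ)/dt = (-0.242550488−-0.314401992)/0.024990 = 2.875210
θ̈ = (θ̇'−θ̇)/dt = (-1.202019716−-1.122545285)/0.024990 = -3.180249
sinθ=0.132786, cosθ=0.991145
F = (M+m)·ẍ + m·l·cosθ·θ̈ − m·l·sinθ·θ̇² = 2.412439 + -0.250098 − 0.013276 = 2.149065

F = 2.149065 N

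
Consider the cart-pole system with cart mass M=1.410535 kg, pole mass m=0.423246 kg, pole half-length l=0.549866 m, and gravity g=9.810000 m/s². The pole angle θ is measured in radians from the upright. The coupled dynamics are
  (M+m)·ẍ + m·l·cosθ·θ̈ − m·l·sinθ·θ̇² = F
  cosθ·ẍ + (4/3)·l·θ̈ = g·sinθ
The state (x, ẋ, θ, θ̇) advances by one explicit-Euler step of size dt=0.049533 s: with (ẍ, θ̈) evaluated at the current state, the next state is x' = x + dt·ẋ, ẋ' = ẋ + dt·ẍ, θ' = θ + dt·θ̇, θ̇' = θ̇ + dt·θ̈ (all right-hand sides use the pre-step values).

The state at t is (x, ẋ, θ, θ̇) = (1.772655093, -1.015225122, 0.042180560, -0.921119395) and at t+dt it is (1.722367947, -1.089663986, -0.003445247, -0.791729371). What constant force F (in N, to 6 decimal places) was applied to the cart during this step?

F = -2.156765 N

ẍ = (ẋ'−ẋ)/dt = (-1.089663986−-1.015225122)/0.049533 = -1.502814
θ̈ = (θ̇'−θ̇)/dt = (-0.791729371−-0.921119395)/0.049533 = 2.612198
sinθ=0.042168, cosθ=0.999111
F = (M+m)·ẍ + m·l·cosθ·θ̈ − m·l·sinθ·θ̇² = -2.755831 + 0.607393 − 0.008327 = -2.156765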